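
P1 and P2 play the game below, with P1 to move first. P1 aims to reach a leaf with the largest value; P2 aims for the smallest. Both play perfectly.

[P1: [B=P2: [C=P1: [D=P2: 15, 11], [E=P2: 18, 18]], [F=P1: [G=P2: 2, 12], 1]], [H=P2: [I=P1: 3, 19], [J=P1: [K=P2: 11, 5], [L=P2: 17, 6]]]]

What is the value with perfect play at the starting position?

D (P2): min(15, 11) = 11
E (P2): min(18, 18) = 18
C (P1): max(11, 18) = 18
G (P2): min(2, 12) = 2
F (P1): max(2, 1) = 2
B (P2): min(18, 2) = 2
I (P1): max(3, 19) = 19
K (P2): min(11, 5) = 5
L (P2): min(17, 6) = 6
J (P1): max(5, 6) = 6
H (P2): min(19, 6) = 6
Root (P1): max(2, 6) = 6

6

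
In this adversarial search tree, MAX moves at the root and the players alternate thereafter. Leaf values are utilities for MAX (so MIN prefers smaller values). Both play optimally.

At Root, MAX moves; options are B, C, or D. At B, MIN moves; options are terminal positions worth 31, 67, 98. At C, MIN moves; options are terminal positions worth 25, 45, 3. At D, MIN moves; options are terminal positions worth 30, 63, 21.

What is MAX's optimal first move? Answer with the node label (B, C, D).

B

B (MIN): min(31, 67, 98) = 31
C (MIN): min(25, 45, 3) = 3
D (MIN): min(30, 63, 21) = 21
Root (MAX): max(31, 3, 21) = 31
MAX picks the child with the highest value: B (value 31).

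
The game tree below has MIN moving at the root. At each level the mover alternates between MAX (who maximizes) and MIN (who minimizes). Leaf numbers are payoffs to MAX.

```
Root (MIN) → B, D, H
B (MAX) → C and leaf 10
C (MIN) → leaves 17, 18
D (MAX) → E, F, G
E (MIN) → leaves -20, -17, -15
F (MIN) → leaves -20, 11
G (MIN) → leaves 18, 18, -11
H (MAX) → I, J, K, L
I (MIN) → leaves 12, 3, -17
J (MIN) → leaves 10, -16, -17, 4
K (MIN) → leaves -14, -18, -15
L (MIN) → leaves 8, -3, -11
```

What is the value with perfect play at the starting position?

C (MIN): min(17, 18) = 17
B (MAX): max(17, 10) = 17
E (MIN): min(-20, -17, -15) = -20
F (MIN): min(-20, 11) = -20
G (MIN): min(18, 18, -11) = -11
D (MAX): max(-20, -20, -11) = -11
I (MIN): min(12, 3, -17) = -17
J (MIN): min(10, -16, -17, 4) = -17
K (MIN): min(-14, -18, -15) = -18
L (MIN): min(8, -3, -11) = -11
H (MAX): max(-17, -17, -18, -11) = -11
Root (MIN): min(17, -11, -11) = -11

-11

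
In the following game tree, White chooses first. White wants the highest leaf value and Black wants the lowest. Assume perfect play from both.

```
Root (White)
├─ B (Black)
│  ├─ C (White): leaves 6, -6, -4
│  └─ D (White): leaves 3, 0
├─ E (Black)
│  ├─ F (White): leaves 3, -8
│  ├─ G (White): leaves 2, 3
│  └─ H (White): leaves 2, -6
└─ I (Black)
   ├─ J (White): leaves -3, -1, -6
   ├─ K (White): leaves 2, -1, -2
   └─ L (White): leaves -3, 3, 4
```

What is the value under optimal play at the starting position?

3

C (White): max(6, -6, -4) = 6
D (White): max(3, 0) = 3
B (Black): min(6, 3) = 3
F (White): max(3, -8) = 3
G (White): max(2, 3) = 3
H (White): max(2, -6) = 2
E (Black): min(3, 3, 2) = 2
J (White): max(-3, -1, -6) = -1
K (White): max(2, -1, -2) = 2
L (White): max(-3, 3, 4) = 4
I (Black): min(-1, 2, 4) = -1
Root (White): max(3, 2, -1) = 3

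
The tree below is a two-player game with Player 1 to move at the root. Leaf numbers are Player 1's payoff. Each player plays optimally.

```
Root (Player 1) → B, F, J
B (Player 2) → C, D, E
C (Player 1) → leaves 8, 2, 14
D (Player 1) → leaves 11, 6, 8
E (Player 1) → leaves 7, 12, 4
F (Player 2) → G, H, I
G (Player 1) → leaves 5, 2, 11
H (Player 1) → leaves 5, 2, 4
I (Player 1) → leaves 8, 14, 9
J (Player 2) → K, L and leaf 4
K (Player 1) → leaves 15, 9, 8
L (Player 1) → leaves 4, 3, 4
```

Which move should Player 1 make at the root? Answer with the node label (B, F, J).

C (Player 1): max(8, 2, 14) = 14
D (Player 1): max(11, 6, 8) = 11
E (Player 1): max(7, 12, 4) = 12
B (Player 2): min(14, 11, 12) = 11
G (Player 1): max(5, 2, 11) = 11
H (Player 1): max(5, 2, 4) = 5
I (Player 1): max(8, 14, 9) = 14
F (Player 2): min(11, 5, 14) = 5
K (Player 1): max(15, 9, 8) = 15
L (Player 1): max(4, 3, 4) = 4
J (Player 2): min(15, 4, 4) = 4
Root (Player 1): max(11, 5, 4) = 11
Player 1 picks the child with the highest value: B (value 11).

B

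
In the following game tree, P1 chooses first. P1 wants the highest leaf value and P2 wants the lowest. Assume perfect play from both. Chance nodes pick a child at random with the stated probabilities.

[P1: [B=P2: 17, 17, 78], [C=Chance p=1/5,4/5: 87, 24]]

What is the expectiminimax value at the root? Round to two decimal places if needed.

36.6

B (P2): min(17, 17, 78) = 17
C (Chance): 1/5·87 + 4/5·24 = 36.6
Root (P1): max(17, 36.6) = 36.6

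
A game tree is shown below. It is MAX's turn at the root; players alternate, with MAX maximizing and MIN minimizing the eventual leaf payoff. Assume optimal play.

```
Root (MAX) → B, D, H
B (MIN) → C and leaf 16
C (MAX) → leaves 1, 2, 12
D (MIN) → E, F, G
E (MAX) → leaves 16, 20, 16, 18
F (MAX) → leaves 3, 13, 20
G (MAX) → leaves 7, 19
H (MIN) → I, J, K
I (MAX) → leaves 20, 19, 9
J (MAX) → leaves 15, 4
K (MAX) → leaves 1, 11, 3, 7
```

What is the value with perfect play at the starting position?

C (MAX): max(1, 2, 12) = 12
B (MIN): min(12, 16) = 12
E (MAX): max(16, 20, 16, 18) = 20
F (MAX): max(3, 13, 20) = 20
G (MAX): max(7, 19) = 19
D (MIN): min(20, 20, 19) = 19
I (MAX): max(20, 19, 9) = 20
J (MAX): max(15, 4) = 15
K (MAX): max(1, 11, 3, 7) = 11
H (MIN): min(20, 15, 11) = 11
Root (MAX): max(12, 19, 11) = 19

19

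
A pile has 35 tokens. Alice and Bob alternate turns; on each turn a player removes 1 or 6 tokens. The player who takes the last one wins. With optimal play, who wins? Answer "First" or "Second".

Compute winning (W) and losing (L) positions by backward induction:
i:   0  1  2  3  4  5  6  7  8  9 10 11 12 13 14 15 16 17 18 19 20 21 22 23 24 25 26 27 28 29 30 31 32 33 34 35
     L  W  L  W  L  W  W  L  W  L  W  L  W  W  L  W  L  W  L  W  W  L  W  L  W  L  W  W  L  W  L  W  L  W  W  L
Position 35 is L, so the second player wins.

Second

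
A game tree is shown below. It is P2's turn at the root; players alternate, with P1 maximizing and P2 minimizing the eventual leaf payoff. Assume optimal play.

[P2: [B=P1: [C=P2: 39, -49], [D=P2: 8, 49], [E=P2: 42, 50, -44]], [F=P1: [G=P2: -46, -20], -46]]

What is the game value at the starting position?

-46

C (P2): min(39, -49) = -49
D (P2): min(8, 49) = 8
E (P2): min(42, 50, -44) = -44
B (P1): max(-49, 8, -44) = 8
G (P2): min(-46, -20) = -46
F (P1): max(-46, -46) = -46
Root (P2): min(8, -46) = -46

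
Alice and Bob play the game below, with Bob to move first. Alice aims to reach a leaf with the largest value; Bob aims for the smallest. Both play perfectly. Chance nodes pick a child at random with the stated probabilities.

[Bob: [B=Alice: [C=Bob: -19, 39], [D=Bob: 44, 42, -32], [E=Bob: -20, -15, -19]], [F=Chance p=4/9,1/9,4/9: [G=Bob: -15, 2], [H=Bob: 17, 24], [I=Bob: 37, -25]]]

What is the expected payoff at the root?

C (Bob): min(-19, 39) = -19
D (Bob): min(44, 42, -32) = -32
E (Bob): min(-20, -15, -19) = -20
B (Alice): max(-19, -32, -20) = -19
G (Bob): min(-15, 2) = -15
H (Bob): min(17, 24) = 17
I (Bob): min(37, -25) = -25
F (Chance): 4/9·-15 + 1/9·17 + 4/9·-25 = -15.89
Root (Bob): min(-19, -15.89) = -19

-19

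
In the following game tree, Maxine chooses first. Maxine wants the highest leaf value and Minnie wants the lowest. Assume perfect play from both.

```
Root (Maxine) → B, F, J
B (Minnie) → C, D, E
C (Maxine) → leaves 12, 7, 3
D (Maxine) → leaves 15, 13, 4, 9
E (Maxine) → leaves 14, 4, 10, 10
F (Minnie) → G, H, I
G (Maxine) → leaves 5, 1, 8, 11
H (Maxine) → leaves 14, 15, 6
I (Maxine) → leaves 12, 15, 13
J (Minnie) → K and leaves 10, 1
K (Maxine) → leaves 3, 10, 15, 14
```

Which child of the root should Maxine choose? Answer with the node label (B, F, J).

B

C (Maxine): max(12, 7, 3) = 12
D (Maxine): max(15, 13, 4, 9) = 15
E (Maxine): max(14, 4, 10, 10) = 14
B (Minnie): min(12, 15, 14) = 12
G (Maxine): max(5, 1, 8, 11) = 11
H (Maxine): max(14, 15, 6) = 15
I (Maxine): max(12, 15, 13) = 15
F (Minnie): min(11, 15, 15) = 11
K (Maxine): max(3, 10, 15, 14) = 15
J (Minnie): min(15, 10, 1) = 1
Root (Maxine): max(12, 11, 1) = 12
Maxine picks the child with the highest value: B (value 12).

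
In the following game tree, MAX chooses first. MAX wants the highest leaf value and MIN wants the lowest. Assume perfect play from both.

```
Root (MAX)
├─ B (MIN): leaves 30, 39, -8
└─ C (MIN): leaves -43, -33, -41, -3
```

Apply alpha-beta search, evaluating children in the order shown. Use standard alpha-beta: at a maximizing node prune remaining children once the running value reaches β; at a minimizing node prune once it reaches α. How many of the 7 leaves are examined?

4

B [α=-∞,β=+∞]: v=-8
C [α=-8,β=+∞]: v=-43 after child 1 ≤ α → α-cutoff, skip 3
Root [α=-∞,β=+∞]: v=-8
Leaves evaluated: 4 of 7.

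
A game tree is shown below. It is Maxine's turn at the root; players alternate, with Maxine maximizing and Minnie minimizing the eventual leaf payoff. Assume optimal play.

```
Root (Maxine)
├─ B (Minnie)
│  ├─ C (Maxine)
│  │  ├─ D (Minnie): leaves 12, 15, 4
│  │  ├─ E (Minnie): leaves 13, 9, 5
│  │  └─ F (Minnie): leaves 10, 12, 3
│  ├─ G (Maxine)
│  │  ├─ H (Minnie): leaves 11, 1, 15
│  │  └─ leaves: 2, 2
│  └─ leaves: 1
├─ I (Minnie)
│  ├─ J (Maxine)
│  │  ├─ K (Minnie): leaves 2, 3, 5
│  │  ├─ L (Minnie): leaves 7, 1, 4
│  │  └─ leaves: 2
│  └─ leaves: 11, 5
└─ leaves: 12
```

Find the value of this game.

D (Minnie): min(12, 15, 4) = 4
E (Minnie): min(13, 9, 5) = 5
F (Minnie): min(10, 12, 3) = 3
C (Maxine): max(4, 5, 3) = 5
H (Minnie): min(11, 1, 15) = 1
G (Maxine): max(1, 2, 2) = 2
B (Minnie): min(5, 2, 1) = 1
K (Minnie): min(2, 3, 5) = 2
L (Minnie): min(7, 1, 4) = 1
J (Maxine): max(2, 1, 2) = 2
I (Minnie): min(2, 11, 5) = 2
Root (Maxine): max(1, 2, 12) = 12

12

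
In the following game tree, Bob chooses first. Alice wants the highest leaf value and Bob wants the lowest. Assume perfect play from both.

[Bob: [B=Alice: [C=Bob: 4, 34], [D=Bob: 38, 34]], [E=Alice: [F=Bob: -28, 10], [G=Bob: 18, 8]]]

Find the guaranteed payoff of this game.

8

C (Bob): min(4, 34) = 4
D (Bob): min(38, 34) = 34
B (Alice): max(4, 34) = 34
F (Bob): min(-28, 10) = -28
G (Bob): min(18, 8) = 8
E (Alice): max(-28, 8) = 8
Root (Bob): min(34, 8) = 8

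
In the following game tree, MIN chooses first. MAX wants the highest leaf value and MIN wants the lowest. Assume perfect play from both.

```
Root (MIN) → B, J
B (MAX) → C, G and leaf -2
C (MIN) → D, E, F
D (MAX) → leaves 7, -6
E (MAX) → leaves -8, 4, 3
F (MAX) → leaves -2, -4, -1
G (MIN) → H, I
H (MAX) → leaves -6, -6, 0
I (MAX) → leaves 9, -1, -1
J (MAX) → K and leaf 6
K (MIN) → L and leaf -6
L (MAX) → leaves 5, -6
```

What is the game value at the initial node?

D (MAX): max(7, -6) = 7
E (MAX): max(-8, 4, 3) = 4
F (MAX): max(-2, -4, -1) = -1
C (MIN): min(7, 4, -1) = -1
H (MAX): max(-6, -6, 0) = 0
I (MAX): max(9, -1, -1) = 9
G (MIN): min(0, 9) = 0
B (MAX): max(-1, 0, -2) = 0
L (MAX): max(5, -6) = 5
K (MIN): min(5, -6) = -6
J (MAX): max(-6, 6) = 6
Root (MIN): min(0, 6) = 0

0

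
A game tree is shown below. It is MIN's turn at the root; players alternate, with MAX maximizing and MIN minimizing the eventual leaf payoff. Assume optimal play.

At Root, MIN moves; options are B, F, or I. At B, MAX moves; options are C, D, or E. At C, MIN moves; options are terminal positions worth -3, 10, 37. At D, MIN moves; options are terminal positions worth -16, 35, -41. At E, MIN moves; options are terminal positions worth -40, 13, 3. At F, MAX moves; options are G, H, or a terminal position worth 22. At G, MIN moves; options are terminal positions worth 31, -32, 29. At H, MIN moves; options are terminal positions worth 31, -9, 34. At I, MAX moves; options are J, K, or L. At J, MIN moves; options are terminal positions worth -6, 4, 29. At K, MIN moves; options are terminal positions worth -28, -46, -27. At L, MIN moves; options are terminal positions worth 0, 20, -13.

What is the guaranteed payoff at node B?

-3

C: min(-3, 10, 37) = -3
D: min(-16, 35, -41) = -41
E: min(-40, 13, 3) = -40
B: max(-3, -41, -40) = -3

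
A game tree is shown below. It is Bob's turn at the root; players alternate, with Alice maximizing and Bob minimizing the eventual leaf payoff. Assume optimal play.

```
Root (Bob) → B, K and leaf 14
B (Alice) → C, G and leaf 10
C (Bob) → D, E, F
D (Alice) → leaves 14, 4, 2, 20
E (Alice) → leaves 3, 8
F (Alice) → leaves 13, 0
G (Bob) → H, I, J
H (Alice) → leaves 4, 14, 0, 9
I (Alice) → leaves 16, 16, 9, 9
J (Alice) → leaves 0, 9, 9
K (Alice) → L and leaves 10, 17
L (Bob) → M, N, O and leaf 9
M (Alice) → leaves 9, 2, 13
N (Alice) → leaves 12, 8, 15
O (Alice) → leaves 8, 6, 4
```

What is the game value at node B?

10

D: max(14, 4, 2, 20) = 20
E: max(3, 8) = 8
F: max(13, 0) = 13
C: min(20, 8, 13) = 8
H: max(4, 14, 0, 9) = 14
I: max(16, 16, 9, 9) = 16
J: max(0, 9, 9) = 9
G: min(14, 16, 9) = 9
B: max(8, 9, 10) = 10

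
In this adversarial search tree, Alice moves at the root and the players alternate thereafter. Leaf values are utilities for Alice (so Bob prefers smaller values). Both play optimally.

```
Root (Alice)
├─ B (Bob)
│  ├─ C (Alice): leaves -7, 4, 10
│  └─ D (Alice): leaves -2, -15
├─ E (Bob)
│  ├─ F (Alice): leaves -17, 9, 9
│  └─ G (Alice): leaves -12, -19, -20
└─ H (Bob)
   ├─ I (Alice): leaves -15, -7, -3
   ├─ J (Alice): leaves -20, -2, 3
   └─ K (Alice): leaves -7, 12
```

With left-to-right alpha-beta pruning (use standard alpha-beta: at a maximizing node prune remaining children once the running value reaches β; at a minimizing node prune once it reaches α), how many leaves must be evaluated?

C [α=-∞,β=+∞]: v=10
D [α=-∞,β=10]: v=-2
B [α=-∞,β=+∞]: v=-2
F [α=-2,β=+∞]: v=9
G [α=-2,β=9]: v=-12
E [α=-2,β=+∞]: v=-12
I [α=-2,β=+∞]: v=-3
H [α=-2,β=+∞]: v=-3 after child 1 ≤ α → α-cutoff, skip 2
Root [α=-∞,β=+∞]: v=-2
Leaves evaluated: 14 of 19.

14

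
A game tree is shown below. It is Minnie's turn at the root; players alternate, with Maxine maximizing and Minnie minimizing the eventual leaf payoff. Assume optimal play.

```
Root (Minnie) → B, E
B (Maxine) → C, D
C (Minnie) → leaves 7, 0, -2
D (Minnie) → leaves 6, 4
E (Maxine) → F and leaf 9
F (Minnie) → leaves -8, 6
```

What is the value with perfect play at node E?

F: min(-8, 6) = -8
E: max(-8, 9) = 9

9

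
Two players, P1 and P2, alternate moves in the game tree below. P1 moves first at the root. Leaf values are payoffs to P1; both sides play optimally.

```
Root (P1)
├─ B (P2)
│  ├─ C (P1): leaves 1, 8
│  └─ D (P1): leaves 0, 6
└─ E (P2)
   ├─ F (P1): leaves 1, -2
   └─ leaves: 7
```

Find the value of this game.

C (P1): max(1, 8) = 8
D (P1): max(0, 6) = 6
B (P2): min(8, 6) = 6
F (P1): max(1, -2) = 1
E (P2): min(1, 7) = 1
Root (P1): max(6, 1) = 6

6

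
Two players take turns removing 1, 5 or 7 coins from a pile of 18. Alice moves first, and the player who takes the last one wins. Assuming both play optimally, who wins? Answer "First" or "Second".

Second

Positions where the player to move wins (W) vs loses (L):
i:   0  1  2  3  4  5  6  7  8  9 10 11 12 13 14 15 16 17 18
     L  W  L  W  L  W  L  W  L  W  L  W  L  W  L  W  L  W  L
Position 18 is L, so the second player wins.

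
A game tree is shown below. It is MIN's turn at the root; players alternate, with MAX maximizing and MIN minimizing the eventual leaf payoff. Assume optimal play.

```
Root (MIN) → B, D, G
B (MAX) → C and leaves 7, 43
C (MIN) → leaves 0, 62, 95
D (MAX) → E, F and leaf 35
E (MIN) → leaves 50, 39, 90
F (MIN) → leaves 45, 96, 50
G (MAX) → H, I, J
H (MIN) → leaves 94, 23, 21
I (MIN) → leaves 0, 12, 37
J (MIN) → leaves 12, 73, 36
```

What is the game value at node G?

H: min(94, 23, 21) = 21
I: min(0, 12, 37) = 0
J: min(12, 73, 36) = 12
G: max(21, 0, 12) = 21

21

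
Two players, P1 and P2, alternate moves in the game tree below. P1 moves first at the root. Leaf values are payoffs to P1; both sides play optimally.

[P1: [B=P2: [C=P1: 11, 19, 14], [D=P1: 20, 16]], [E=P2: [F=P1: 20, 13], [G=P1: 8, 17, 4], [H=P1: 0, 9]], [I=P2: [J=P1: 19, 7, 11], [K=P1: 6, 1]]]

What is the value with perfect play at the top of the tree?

19

C (P1): max(11, 19, 14) = 19
D (P1): max(20, 16) = 20
B (P2): min(19, 20) = 19
F (P1): max(20, 13) = 20
G (P1): max(8, 17, 4) = 17
H (P1): max(0, 9) = 9
E (P2): min(20, 17, 9) = 9
J (P1): max(19, 7, 11) = 19
K (P1): max(6, 1) = 6
I (P2): min(19, 6) = 6
Root (P1): max(19, 9, 6) = 19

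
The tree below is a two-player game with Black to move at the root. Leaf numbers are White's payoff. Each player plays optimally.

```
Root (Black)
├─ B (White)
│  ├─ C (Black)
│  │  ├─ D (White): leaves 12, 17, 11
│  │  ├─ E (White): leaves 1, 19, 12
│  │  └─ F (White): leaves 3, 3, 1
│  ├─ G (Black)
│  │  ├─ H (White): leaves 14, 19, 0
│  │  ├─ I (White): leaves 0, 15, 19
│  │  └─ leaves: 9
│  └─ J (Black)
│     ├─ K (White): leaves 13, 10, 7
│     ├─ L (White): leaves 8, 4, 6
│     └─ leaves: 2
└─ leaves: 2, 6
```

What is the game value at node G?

H: max(14, 19, 0) = 19
I: max(0, 15, 19) = 19
G: min(19, 19, 9) = 9

9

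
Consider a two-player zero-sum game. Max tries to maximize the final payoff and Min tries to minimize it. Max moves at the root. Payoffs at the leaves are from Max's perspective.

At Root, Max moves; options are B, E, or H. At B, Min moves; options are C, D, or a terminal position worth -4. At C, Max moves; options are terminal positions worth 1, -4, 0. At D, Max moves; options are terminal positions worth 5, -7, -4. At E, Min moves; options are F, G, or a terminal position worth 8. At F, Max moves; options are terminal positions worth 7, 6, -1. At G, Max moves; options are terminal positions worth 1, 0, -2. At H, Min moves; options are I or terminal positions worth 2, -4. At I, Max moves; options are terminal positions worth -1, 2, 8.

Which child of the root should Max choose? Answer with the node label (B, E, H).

C (Max): max(1, -4, 0) = 1
D (Max): max(5, -7, -4) = 5
B (Min): min(1, 5, -4) = -4
F (Max): max(7, 6, -1) = 7
G (Max): max(1, 0, -2) = 1
E (Min): min(7, 1, 8) = 1
I (Max): max(-1, 2, 8) = 8
H (Min): min(8, 2, -4) = -4
Root (Max): max(-4, 1, -4) = 1
Max picks the child with the highest value: E (value 1).

E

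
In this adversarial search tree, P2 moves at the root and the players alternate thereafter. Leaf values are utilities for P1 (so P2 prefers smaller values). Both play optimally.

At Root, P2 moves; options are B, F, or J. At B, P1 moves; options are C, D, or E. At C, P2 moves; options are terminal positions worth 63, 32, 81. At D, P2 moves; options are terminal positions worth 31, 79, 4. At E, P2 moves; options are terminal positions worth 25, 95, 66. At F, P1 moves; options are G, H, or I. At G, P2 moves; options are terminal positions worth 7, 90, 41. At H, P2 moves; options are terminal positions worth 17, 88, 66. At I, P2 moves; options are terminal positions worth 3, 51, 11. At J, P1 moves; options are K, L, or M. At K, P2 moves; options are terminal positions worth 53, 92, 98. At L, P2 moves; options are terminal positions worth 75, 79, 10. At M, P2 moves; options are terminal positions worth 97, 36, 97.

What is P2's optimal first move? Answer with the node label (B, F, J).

C (P2): min(63, 32, 81) = 32
D (P2): min(31, 79, 4) = 4
E (P2): min(25, 95, 66) = 25
B (P1): max(32, 4, 25) = 32
G (P2): min(7, 90, 41) = 7
H (P2): min(17, 88, 66) = 17
I (P2): min(3, 51, 11) = 3
F (P1): max(7, 17, 3) = 17
K (P2): min(53, 92, 98) = 53
L (P2): min(75, 79, 10) = 10
M (P2): min(97, 36, 97) = 36
J (P1): max(53, 10, 36) = 53
Root (P2): min(32, 17, 53) = 17
P2 picks the child with the lowest value: F (value 17).

F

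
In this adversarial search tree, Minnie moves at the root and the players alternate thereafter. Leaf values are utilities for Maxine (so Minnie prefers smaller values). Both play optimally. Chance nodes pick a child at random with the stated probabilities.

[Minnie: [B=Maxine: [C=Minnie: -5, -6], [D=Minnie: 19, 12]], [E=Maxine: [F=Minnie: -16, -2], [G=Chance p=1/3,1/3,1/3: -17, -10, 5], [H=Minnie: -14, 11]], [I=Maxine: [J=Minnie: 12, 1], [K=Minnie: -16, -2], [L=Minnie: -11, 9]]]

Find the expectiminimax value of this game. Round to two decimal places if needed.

-7.33

C (Minnie): min(-5, -6) = -6
D (Minnie): min(19, 12) = 12
B (Maxine): max(-6, 12) = 12
F (Minnie): min(-16, -2) = -16
G (Chance): 1/3·-17 + 1/3·-10 + 1/3·5 = -7.33
H (Minnie): min(-14, 11) = -14
E (Maxine): max(-16, -7.33, -14) = -7.33
J (Minnie): min(12, 1) = 1
K (Minnie): min(-16, -2) = -16
L (Minnie): min(-11, 9) = -11
I (Maxine): max(1, -16, -11) = 1
Root (Minnie): min(12, -7.33, 1) = -7.33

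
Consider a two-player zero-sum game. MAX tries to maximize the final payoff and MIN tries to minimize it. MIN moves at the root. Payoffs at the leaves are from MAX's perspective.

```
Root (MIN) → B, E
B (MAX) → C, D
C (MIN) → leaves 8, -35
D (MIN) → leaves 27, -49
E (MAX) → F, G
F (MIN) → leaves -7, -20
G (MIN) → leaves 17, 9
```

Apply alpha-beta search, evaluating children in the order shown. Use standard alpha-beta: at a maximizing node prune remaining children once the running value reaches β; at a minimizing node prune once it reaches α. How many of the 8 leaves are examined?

6

C [α=-∞,β=+∞]: v=-35
D [α=-35,β=+∞]: v=-49
B [α=-∞,β=+∞]: v=-35
F [α=-∞,β=-35]: v=-20
E [α=-∞,β=-35]: v=-20 after child 1 ≥ β → β-cutoff, skip 1
Root [α=-∞,β=+∞]: v=-35
Leaves evaluated: 6 of 8.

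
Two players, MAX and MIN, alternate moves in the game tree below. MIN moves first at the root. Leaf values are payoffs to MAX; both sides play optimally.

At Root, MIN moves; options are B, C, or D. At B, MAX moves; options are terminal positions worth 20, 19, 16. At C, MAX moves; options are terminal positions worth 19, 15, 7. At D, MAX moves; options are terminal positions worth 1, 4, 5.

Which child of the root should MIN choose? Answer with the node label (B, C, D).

D

B (MAX): max(20, 19, 16) = 20
C (MAX): max(19, 15, 7) = 19
D (MAX): max(1, 4, 5) = 5
Root (MIN): min(20, 19, 5) = 5
MIN picks the child with the lowest value: D (value 5).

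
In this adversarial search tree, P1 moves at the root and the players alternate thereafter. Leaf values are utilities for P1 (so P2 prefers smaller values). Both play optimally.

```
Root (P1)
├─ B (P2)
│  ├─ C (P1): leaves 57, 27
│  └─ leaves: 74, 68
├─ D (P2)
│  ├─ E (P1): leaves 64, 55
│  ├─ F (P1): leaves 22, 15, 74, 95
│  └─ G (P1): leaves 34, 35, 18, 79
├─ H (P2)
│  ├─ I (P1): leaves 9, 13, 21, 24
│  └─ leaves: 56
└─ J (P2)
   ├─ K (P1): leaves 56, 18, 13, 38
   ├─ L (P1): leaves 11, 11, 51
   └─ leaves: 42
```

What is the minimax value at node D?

64

E: max(64, 55) = 64
F: max(22, 15, 74, 95) = 95
G: max(34, 35, 18, 79) = 79
D: min(64, 95, 79) = 64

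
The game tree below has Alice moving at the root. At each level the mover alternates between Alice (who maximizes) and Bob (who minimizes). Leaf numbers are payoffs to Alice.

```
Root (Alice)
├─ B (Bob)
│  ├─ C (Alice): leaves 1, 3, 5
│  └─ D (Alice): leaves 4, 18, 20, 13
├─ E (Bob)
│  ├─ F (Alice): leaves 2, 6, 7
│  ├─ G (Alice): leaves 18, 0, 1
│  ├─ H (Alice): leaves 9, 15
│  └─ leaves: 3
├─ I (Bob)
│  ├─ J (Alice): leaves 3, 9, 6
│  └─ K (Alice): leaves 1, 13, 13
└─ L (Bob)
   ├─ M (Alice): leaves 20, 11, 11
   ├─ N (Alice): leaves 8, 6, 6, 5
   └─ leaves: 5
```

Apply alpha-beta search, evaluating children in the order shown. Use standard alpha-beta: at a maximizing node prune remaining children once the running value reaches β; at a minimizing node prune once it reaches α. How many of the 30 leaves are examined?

C [α=-∞,β=+∞]: v=5
D [α=-∞,β=5]: v=18 after child 2 ≥ β → β-cutoff, skip 2
B [α=-∞,β=+∞]: v=5
F [α=5,β=+∞]: v=7
G [α=5,β=7]: v=18 after child 1 ≥ β → β-cutoff, skip 2
H [α=5,β=7]: v=9 after child 1 ≥ β → β-cutoff, skip 1
E [α=5,β=+∞]: v=3
J [α=5,β=+∞]: v=9
K [α=5,β=9]: v=13 after child 2 ≥ β → β-cutoff, skip 1
I [α=5,β=+∞]: v=9
M [α=9,β=+∞]: v=20
N [α=9,β=20]: v=8
L [α=9,β=+∞]: v=8 after child 2 ≤ α → α-cutoff, skip 1
Root [α=-∞,β=+∞]: v=9
Leaves evaluated: 23 of 30.

23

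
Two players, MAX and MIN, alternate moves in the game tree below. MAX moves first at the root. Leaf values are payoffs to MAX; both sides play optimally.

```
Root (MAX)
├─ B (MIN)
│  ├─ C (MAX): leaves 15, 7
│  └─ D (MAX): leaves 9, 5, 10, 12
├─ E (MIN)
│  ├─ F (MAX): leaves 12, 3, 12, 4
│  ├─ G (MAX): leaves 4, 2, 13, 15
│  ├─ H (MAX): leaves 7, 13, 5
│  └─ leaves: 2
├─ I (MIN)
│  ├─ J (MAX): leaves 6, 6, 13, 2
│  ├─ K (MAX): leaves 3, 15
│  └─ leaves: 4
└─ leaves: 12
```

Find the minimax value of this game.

C (MAX): max(15, 7) = 15
D (MAX): max(9, 5, 10, 12) = 12
B (MIN): min(15, 12) = 12
F (MAX): max(12, 3, 12, 4) = 12
G (MAX): max(4, 2, 13, 15) = 15
H (MAX): max(7, 13, 5) = 13
E (MIN): min(12, 15, 13, 2) = 2
J (MAX): max(6, 6, 13, 2) = 13
K (MAX): max(3, 15) = 15
I (MIN): min(13, 15, 4) = 4
Root (MAX): max(12, 2, 4, 12) = 12

12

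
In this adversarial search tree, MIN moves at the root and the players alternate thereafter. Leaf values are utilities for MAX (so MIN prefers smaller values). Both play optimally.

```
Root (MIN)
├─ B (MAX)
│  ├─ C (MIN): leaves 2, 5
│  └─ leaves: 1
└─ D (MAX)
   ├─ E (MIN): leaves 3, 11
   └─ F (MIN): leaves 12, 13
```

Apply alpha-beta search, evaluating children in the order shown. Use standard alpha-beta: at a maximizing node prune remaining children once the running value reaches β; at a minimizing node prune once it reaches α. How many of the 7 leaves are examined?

C [α=-∞,β=+∞]: v=2
B [α=-∞,β=+∞]: v=2
E [α=-∞,β=2]: v=3
D [α=-∞,β=2]: v=3 after child 1 ≥ β → β-cutoff, skip 1
Root [α=-∞,β=+∞]: v=2
Leaves evaluated: 5 of 7.

5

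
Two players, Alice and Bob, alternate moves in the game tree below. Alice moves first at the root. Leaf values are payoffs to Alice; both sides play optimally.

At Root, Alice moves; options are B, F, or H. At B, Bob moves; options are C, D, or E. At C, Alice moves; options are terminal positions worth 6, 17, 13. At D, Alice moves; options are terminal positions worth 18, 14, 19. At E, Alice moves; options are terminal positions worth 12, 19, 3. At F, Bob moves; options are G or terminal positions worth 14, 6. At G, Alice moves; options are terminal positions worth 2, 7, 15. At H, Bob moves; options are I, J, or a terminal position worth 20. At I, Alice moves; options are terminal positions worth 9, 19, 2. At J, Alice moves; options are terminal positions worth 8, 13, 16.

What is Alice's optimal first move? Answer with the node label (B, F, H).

B

C (Alice): max(6, 17, 13) = 17
D (Alice): max(18, 14, 19) = 19
E (Alice): max(12, 19, 3) = 19
B (Bob): min(17, 19, 19) = 17
G (Alice): max(2, 7, 15) = 15
F (Bob): min(15, 14, 6) = 6
I (Alice): max(9, 19, 2) = 19
J (Alice): max(8, 13, 16) = 16
H (Bob): min(19, 16, 20) = 16
Root (Alice): max(17, 6, 16) = 17
Alice picks the child with the highest value: B (value 17).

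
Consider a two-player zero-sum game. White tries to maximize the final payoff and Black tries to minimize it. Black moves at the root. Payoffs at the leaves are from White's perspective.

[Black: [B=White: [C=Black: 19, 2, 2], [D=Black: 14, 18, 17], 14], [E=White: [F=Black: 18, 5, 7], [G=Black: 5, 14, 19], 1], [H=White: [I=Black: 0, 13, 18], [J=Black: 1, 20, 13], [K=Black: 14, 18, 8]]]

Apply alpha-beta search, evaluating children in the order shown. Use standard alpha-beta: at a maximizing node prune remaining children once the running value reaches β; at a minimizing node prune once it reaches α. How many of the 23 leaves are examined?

C [α=-∞,β=+∞]: v=2
D [α=2,β=+∞]: v=14
B [α=-∞,β=+∞]: v=14
F [α=-∞,β=14]: v=5
G [α=5,β=14]: v=5 after child 1 ≤ α → α-cutoff, skip 2
E [α=-∞,β=14]: v=5
I [α=-∞,β=5]: v=0
J [α=0,β=5]: v=1
K [α=1,β=5]: v=8
H [α=-∞,β=5]: v=8
Root [α=-∞,β=+∞]: v=5
Leaves evaluated: 21 of 23.

21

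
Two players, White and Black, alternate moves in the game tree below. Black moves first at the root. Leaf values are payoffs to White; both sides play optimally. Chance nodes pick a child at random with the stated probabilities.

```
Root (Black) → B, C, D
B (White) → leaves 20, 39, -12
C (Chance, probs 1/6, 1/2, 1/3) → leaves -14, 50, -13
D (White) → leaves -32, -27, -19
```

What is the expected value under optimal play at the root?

-19

B (White): max(20, 39, -12) = 39
C (Chance): 1/6·-14 + 1/2·50 + 1/3·-13 = 18.33
D (White): max(-32, -27, -19) = -19
Root (Black): min(39, 18.33, -19) = -19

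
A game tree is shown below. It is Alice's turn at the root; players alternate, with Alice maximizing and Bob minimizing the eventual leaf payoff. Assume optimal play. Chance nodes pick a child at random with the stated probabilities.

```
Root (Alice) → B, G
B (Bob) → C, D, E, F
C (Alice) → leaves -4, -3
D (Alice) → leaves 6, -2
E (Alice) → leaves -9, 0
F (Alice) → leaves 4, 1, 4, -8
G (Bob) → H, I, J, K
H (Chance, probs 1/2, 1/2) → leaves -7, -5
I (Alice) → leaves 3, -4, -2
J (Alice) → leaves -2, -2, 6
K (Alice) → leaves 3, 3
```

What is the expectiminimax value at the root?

-3

C (Alice): max(-4, -3) = -3
D (Alice): max(6, -2) = 6
E (Alice): max(-9, 0) = 0
F (Alice): max(4, 1, 4, -8) = 4
B (Bob): min(-3, 6, 0, 4) = -3
H (Chance): 1/2·-7 + 1/2·-5 = -6
I (Alice): max(3, -4, -2) = 3
J (Alice): max(-2, -2, 6) = 6
K (Alice): max(3, 3) = 3
G (Bob): min(-6, 3, 6, 3) = -6
Root (Alice): max(-3, -6) = -3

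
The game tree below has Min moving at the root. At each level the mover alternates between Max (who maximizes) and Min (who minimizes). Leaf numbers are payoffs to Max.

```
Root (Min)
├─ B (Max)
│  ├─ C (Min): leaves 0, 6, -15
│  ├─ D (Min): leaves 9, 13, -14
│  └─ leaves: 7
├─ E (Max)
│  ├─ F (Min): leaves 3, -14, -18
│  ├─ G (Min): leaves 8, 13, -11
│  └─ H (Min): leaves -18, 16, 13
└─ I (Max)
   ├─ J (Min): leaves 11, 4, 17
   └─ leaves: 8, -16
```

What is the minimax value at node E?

-11

F: min(3, -14, -18) = -18
G: min(8, 13, -11) = -11
H: min(-18, 16, 13) = -18
E: max(-18, -11, -18) = -11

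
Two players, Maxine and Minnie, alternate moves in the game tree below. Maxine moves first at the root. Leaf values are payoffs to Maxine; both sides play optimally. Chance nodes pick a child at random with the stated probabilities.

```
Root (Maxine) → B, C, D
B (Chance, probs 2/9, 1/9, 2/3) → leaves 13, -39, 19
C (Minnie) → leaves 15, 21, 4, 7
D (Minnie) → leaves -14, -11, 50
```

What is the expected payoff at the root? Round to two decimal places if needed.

11.22

B (Chance): 2/9·13 + 1/9·-39 + 2/3·19 = 11.22
C (Minnie): min(15, 21, 4, 7) = 4
D (Minnie): min(-14, -11, 50) = -14
Root (Maxine): max(11.22, 4, -14) = 11.22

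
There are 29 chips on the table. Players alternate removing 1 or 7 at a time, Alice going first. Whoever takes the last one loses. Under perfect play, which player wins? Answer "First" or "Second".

Positions where the player to move wins (W) vs loses (L):
i:   0  1  2  3  4  5  6  7  8  9 10 11 12 13 14 15 16 17 18 19 20 21 22 23 24 25 26 27 28 29
     W  L  W  L  W  L  W  L  W  L  W  L  W  L  W  L  W  L  W  L  W  L  W  L  W  L  W  L  W  L
Position 29 is L, so the second player wins.

Second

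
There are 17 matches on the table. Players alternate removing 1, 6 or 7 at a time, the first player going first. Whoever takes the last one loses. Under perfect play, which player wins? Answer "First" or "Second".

i:   0  1  2  3  4  5  6  7  8  9 10 11 12 13 14 15 16 17
     W  L  W  L  W  L  W  W  W  W  W  W  W  L  W  L  W  L
Position 17 is L, so the second player wins.

Second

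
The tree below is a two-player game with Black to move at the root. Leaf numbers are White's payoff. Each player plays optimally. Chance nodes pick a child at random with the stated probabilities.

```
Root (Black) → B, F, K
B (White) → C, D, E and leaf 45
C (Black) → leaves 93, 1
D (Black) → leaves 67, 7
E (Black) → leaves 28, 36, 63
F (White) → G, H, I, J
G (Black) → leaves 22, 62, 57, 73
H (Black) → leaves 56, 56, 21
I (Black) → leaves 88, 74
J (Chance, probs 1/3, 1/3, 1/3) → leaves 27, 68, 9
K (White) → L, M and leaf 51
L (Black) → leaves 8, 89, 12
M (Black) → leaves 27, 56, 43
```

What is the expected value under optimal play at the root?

45

C (Black): min(93, 1) = 1
D (Black): min(67, 7) = 7
E (Black): min(28, 36, 63) = 28
B (White): max(1, 7, 28, 45) = 45
G (Black): min(22, 62, 57, 73) = 22
H (Black): min(56, 56, 21) = 21
I (Black): min(88, 74) = 74
J (Chance): 1/3·27 + 1/3·68 + 1/3·9 = 34.67
F (White): max(22, 21, 74, 34.67) = 74
L (Black): min(8, 89, 12) = 8
M (Black): min(27, 56, 43) = 27
K (White): max(8, 27, 51) = 51
Root (Black): min(45, 74, 51) = 45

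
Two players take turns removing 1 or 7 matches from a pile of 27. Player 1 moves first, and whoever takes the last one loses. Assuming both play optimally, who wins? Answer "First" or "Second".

Second

i:   0  1  2  3  4  5  6  7  8  9 10 11 12 13 14 15 16 17 18 19 20 21 22 23 24 25 26 27
     W  L  W  L  W  L  W  L  W  L  W  L  W  L  W  L  W  L  W  L  W  L  W  L  W  L  W  L
Position 27 is L, so the second player wins.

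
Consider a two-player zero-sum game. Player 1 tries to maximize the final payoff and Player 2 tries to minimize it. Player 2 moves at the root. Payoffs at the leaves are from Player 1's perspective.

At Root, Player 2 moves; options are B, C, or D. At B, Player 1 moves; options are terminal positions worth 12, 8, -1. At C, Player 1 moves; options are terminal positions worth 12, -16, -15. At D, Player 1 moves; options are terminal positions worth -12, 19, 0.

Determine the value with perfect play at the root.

12

B (Player 1): max(12, 8, -1) = 12
C (Player 1): max(12, -16, -15) = 12
D (Player 1): max(-12, 19, 0) = 19
Root (Player 2): min(12, 12, 19) = 12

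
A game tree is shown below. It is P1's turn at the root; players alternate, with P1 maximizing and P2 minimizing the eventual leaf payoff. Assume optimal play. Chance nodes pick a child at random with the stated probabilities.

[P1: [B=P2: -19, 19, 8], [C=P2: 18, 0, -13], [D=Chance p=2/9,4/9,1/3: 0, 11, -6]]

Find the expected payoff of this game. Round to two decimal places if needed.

2.89

B (P2): min(-19, 19, 8) = -19
C (P2): min(18, 0, -13) = -13
D (Chance): 2/9·0 + 4/9·11 + 1/3·-6 = 2.89
Root (P1): max(-19, -13, 2.89) = 2.89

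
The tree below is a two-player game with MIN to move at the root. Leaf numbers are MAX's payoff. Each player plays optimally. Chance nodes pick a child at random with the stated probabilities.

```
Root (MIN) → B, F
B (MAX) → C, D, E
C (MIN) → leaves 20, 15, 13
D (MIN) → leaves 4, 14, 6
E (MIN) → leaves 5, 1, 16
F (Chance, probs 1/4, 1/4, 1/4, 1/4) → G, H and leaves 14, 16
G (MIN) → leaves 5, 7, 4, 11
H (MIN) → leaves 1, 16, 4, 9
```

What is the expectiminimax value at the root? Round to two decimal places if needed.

C (MIN): min(20, 15, 13) = 13
D (MIN): min(4, 14, 6) = 4
E (MIN): min(5, 1, 16) = 1
B (MAX): max(13, 4, 1) = 13
G (MIN): min(5, 7, 4, 11) = 4
H (MIN): min(1, 16, 4, 9) = 1
F (Chance): 1/4·4 + 1/4·1 + 1/4·14 + 1/4·16 = 8.75
Root (MIN): min(13, 8.75) = 8.75

8.75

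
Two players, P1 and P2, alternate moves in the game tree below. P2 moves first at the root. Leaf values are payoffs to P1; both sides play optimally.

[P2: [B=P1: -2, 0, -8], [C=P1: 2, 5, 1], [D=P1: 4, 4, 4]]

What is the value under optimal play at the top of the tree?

0

B (P1): max(-2, 0, -8) = 0
C (P1): max(2, 5, 1) = 5
D (P1): max(4, 4, 4) = 4
Root (P2): min(0, 5, 4) = 0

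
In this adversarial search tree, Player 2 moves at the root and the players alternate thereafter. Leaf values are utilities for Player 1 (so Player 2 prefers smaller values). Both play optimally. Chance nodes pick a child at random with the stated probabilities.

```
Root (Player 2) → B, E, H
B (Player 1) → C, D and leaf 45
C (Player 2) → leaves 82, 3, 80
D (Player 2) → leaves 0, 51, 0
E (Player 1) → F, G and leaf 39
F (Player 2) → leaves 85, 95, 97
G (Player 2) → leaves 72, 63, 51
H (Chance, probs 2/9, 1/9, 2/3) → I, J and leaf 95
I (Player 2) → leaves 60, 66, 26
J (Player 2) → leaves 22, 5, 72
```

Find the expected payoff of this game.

45

C (Player 2): min(82, 3, 80) = 3
D (Player 2): min(0, 51, 0) = 0
B (Player 1): max(3, 0, 45) = 45
F (Player 2): min(85, 95, 97) = 85
G (Player 2): min(72, 63, 51) = 51
E (Player 1): max(85, 51, 39) = 85
I (Player 2): min(60, 66, 26) = 26
J (Player 2): min(22, 5, 72) = 5
H (Chance): 2/9·26 + 1/9·5 + 2/3·95 = 69.67
Root (Player 2): min(45, 85, 69.67) = 45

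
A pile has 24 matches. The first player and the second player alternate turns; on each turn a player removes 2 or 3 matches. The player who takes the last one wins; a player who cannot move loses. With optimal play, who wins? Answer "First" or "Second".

W/L table (W = player to move can force a win):
i:   0  1  2  3  4  5  6  7  8  9 10 11 12 13 14 15 16 17 18 19 20 21 22 23 24
     L  L  W  W  W  L  L  W  W  W  L  L  W  W  W  L  L  W  W  W  L  L  W  W  W
Position 24 is W, so the first player wins.

First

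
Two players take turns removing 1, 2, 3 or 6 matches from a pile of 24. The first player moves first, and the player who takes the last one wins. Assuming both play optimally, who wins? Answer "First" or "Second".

Second

Mark each pile size as W (mover wins) or L (mover loses):
i:   0  1  2  3  4  5  6  7  8  9 10 11 12 13 14 15 16 17 18 19 20 21 22 23 24
     L  W  W  W  L  W  W  W  L  W  W  W  L  W  W  W  L  W  W  W  L  W  W  W  L
Position 24 is L, so the second player wins.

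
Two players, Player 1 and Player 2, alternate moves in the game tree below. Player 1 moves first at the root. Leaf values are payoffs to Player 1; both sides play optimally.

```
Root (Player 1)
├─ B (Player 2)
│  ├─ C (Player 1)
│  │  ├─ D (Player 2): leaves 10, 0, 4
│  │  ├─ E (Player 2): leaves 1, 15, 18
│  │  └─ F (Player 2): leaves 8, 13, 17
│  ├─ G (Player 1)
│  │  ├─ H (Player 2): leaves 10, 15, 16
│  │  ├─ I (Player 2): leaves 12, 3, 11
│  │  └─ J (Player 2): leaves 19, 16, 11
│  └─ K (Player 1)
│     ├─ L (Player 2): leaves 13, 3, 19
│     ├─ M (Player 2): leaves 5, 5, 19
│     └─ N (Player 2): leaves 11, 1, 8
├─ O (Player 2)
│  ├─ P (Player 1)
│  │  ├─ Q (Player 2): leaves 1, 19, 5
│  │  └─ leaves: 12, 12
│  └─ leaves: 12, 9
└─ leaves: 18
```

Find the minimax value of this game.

D (Player 2): min(10, 0, 4) = 0
E (Player 2): min(1, 15, 18) = 1
F (Player 2): min(8, 13, 17) = 8
C (Player 1): max(0, 1, 8) = 8
H (Player 2): min(10, 15, 16) = 10
I (Player 2): min(12, 3, 11) = 3
J (Player 2): min(19, 16, 11) = 11
G (Player 1): max(10, 3, 11) = 11
L (Player 2): min(13, 3, 19) = 3
M (Player 2): min(5, 5, 19) = 5
N (Player 2): min(11, 1, 8) = 1
K (Player 1): max(3, 5, 1) = 5
B (Player 2): min(8, 11, 5) = 5
Q (Player 2): min(1, 19, 5) = 1
P (Player 1): max(1, 12, 12) = 12
O (Player 2): min(12, 12, 9) = 9
Root (Player 1): max(5, 9, 18) = 18

18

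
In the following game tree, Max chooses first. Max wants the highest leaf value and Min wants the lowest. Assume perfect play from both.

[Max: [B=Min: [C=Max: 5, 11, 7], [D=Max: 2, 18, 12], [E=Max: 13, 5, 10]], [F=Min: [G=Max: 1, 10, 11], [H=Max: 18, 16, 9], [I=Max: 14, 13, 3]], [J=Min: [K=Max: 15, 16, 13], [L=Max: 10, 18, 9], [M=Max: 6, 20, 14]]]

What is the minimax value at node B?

11

C: max(5, 11, 7) = 11
D: max(2, 18, 12) = 18
E: max(13, 5, 10) = 13
B: min(11, 18, 13) = 11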